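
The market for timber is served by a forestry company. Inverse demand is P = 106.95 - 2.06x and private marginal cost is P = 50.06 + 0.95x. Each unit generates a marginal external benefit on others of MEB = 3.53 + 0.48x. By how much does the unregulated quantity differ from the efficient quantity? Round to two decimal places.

4.98 units

Market equilibrium (private): 50.06 + 0.95x = 106.95 - 2.06x → x_m = 18.9003.
Social marginal cost = private MC − MEB = 46.53 + 0.47x.
Set SMC = demand: 46.53 + 0.47x = 106.95 - 2.06x → x* = 23.8814.
Gap = |18.9003 − 23.8814| = 4.9811.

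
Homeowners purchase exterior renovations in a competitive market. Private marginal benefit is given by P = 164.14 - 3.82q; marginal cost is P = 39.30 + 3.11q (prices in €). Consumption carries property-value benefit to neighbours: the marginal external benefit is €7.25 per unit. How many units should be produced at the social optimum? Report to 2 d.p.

q* = 19.06

Social marginal benefit = demand + MEB = 171.39 - 3.82q.
Set SMB = MC: 171.39 - 3.82q = 39.30 + 3.11q → q* = 19.0606.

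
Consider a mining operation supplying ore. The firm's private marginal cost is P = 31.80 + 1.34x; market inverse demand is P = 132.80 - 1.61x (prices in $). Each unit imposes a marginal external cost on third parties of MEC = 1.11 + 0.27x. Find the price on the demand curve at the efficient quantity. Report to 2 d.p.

P = $82.86

Social marginal cost = private MC + MEC = 32.91 + 1.61x.
Set SMC = demand: 32.91 + 1.61x = 132.80 - 1.61x → x* = 31.0217.
Consumer price on the demand curve at x*: 132.80 − 1.61×31.0217 = 82.8551.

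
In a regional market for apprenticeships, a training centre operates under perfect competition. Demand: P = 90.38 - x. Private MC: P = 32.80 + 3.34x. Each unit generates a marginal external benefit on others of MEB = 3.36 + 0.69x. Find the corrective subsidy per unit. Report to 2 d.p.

subsidy = 14.88 per unit

Social marginal cost = private MC − MEB = 29.44 + 2.65x.
Set SMC = demand: 29.44 + 2.65x = 90.38 - x → x* = 16.6959.
The Pigouvian subsidy equals MEB at x*: 3.36 + 0.69×16.6959 = 14.8802.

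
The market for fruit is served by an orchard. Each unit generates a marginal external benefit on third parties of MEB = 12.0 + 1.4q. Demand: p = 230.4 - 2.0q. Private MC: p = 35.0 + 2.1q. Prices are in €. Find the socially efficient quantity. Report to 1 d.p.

Social marginal cost = private MC − MEB = 23.0 + 0.7q.
Set SMC = demand: 23.0 + 0.7q = 230.4 - 2.0q → q* = 76.8148.

q* = 76.8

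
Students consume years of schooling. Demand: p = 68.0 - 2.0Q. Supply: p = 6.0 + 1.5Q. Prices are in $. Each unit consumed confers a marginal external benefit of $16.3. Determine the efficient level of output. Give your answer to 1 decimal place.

Q* = 22.4

Social marginal benefit = demand + MEB = 84.3 - 2.0Q.
Set SMB = MC: 84.3 - 2.0Q = 6.0 + 1.5Q → Q* = 22.3714.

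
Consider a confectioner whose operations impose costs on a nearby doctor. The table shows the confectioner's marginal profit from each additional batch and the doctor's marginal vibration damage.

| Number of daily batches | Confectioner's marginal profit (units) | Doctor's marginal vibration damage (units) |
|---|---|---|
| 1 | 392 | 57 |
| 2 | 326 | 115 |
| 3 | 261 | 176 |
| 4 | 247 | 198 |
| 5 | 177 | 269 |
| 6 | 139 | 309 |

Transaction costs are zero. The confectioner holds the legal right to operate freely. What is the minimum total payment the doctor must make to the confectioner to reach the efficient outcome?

Left alone the confectioner would choose level 6 (marginal profit stays positive).
Efficient level: k* = 4 (marginal profit ≥ marginal vibration damage through 4).
The doctor must at least cover the confectioner's forgone profit from cutting 6→4: 177 + 139 = 316.

316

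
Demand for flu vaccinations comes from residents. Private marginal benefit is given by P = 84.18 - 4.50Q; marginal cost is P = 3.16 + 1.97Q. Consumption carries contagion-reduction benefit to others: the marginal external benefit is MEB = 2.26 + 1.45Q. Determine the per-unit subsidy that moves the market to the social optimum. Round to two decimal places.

subsidy = 26.31 per unit

Social marginal benefit = demand + MEB = 86.44 - 3.05Q.
Set SMB = MC: 86.44 - 3.05Q = 3.16 + 1.97Q → Q* = 16.5896.
The Pigouvian subsidy equals MEB at Q*: 2.26 + 1.45×16.5896 = 26.3149.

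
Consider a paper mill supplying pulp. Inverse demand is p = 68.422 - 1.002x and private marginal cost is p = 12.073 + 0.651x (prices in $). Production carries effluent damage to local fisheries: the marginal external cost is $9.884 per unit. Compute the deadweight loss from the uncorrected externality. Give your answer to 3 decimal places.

DWL = $29.550

Market equilibrium (private): 12.073 + 0.651x = 68.422 - 1.002x → x_m = 34.0889.
Social marginal cost = private MC + MEC = 21.957 + 0.651x.
Set SMC = demand: 21.957 + 0.651x = 68.422 - 1.002x → x* = 28.1095.
The welfare-loss triangle has base |x_m − x*| and height MEC(x_m) (the vertical gap between SMC and demand is zero at x* and MEC at x_m).
DWL = ½ × 5.9794 × 9.8840 = 29.5502.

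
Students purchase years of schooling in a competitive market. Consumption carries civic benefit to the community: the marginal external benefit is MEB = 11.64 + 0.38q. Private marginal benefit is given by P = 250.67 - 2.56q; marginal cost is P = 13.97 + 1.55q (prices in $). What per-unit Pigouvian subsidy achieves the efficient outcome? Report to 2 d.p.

Social marginal benefit = demand + MEB = 262.31 - 2.18q.
Set SMB = MC: 262.31 - 2.18q = 13.97 + 1.55q → q* = 66.5791.
The Pigouvian subsidy equals MEB at q*: 11.64 + 0.38×66.5791 = 36.9401.

subsidy = $36.94 per unit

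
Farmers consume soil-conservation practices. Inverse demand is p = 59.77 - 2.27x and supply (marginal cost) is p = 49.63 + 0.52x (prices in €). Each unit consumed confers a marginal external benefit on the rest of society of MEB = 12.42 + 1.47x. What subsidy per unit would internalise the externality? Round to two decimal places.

subsidy = €37.54 per unit

Social marginal benefit = demand + MEB = 72.19 - 0.80x.
Set SMB = MC: 72.19 - 0.80x = 49.63 + 0.52x → x* = 17.0909.
The Pigouvian subsidy equals MEB at x*: 12.42 + 1.47×17.0909 = 37.5436.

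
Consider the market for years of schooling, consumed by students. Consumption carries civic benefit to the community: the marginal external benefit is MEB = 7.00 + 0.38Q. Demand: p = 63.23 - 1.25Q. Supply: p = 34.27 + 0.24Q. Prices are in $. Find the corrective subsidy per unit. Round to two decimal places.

subsidy = $19.31 per unit

Social marginal benefit = demand + MEB = 70.23 - 0.87Q.
Set SMB = MC: 70.23 - 0.87Q = 34.27 + 0.24Q → Q* = 32.3964.
The Pigouvian subsidy equals MEB at Q*: 7.00 + 0.38×32.3964 = 19.3106.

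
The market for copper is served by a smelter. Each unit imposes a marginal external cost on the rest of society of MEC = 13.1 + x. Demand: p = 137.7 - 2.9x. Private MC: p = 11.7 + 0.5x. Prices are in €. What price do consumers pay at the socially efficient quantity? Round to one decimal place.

P = €63.3

Social marginal cost = private MC + MEC = 24.8 + 1.5x.
Set SMC = demand: 24.8 + 1.5x = 137.7 - 2.9x → x* = 25.6591.
Consumer price on the demand curve at x*: 137.7 − 2.9×25.6591 = 63.2886.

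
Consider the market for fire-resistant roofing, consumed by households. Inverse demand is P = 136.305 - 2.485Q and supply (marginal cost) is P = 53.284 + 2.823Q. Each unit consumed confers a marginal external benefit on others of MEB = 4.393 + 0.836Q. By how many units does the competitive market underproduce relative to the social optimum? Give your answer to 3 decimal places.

3.906 units

Market equilibrium (private): 53.284 + 2.823Q = 136.305 - 2.485Q → Q_m = 15.6407.
Social marginal benefit = demand + MEB = 140.698 - 1.649Q.
Set SMB = MC: 140.698 - 1.649Q = 53.284 + 2.823Q → Q* = 19.5470.
Gap = |15.6407 − 19.5470| = 3.9063.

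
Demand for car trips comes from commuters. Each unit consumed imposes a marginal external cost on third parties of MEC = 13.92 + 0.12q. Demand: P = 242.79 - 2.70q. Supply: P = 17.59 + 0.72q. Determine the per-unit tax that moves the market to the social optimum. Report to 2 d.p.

Social marginal benefit = demand − MEC = 228.87 - 2.82q.
Set SMB = MC: 228.87 - 2.82q = 17.59 + 0.72q → q* = 59.6836.
The Pigouvian tax equals MEC at q*: 13.92 + 0.12×59.6836 = 21.0820.

tax = 21.08 per unit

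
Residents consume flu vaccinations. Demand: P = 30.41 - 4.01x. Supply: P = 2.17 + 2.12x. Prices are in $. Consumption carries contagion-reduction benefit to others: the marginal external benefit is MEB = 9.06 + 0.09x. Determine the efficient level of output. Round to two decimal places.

Social marginal benefit = demand + MEB = 39.47 - 3.92x.
Set SMB = MC: 39.47 - 3.92x = 2.17 + 2.12x → x* = 6.1755.

x* = 6.18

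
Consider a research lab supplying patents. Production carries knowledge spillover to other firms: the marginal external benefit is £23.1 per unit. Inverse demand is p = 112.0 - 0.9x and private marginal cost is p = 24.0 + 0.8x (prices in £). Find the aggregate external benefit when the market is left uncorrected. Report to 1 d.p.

Market equilibrium (private): 24.0 + 0.8x = 112.0 - 0.9x → x_m = 51.7647.
Total external benefit = MEB × x_m = 23.1 × 51.7647 = 1195.7646.

£1195.8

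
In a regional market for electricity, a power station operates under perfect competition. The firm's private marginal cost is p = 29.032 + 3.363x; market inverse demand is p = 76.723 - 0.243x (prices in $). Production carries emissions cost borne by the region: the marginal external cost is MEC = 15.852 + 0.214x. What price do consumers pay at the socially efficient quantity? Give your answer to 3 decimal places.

Social marginal cost = private MC + MEC = 44.884 + 3.577x.
Set SMC = demand: 44.884 + 3.577x = 76.723 - 0.243x → x* = 8.3348.
Consumer price on the demand curve at x*: 76.723 − 0.243×8.3348 = 74.6976.

P = $74.698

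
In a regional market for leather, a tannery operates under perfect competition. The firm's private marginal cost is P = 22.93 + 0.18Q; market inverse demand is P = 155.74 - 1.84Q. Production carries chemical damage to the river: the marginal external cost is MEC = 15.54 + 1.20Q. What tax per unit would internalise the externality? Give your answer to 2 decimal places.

tax = 59.24 per unit

Social marginal cost = private MC + MEC = 38.47 + 1.38Q.
Set SMC = demand: 38.47 + 1.38Q = 155.74 - 1.84Q → Q* = 36.4193.
The Pigouvian tax equals MEC at Q*: 15.54 + 1.20×36.4193 = 59.2432.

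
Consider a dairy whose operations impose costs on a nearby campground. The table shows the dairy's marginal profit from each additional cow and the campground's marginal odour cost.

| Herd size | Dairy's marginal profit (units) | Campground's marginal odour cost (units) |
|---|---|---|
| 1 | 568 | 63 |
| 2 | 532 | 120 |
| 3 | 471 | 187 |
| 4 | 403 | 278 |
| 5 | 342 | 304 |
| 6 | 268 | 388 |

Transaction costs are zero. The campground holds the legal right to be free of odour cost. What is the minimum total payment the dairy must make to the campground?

Efficient level: marginal profit ≥ marginal odour cost through level 5, so k* = 5.
With the campground holding the right, the dairy must at least compensate total damage at k*: 63 + 120 + 187 + 278 + 304 = 952.

952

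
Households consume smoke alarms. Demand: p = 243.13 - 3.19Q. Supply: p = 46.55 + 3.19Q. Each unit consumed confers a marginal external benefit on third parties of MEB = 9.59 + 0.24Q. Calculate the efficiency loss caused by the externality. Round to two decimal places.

DWL = 23.49

Market equilibrium (private): 46.55 + 3.19Q = 243.13 - 3.19Q → Q_m = 30.8119.
Social marginal benefit = demand + MEB = 252.72 - 2.95Q.
Set SMB = MC: 252.72 - 2.95Q = 46.55 + 3.19Q → Q* = 33.5782.
The loss is the area between SMB and MC from Q* to Q_m; with linear curves that's a triangle of height MEB(Q_m).
DWL = ½ × 2.7663 × 16.9849 = 23.4927.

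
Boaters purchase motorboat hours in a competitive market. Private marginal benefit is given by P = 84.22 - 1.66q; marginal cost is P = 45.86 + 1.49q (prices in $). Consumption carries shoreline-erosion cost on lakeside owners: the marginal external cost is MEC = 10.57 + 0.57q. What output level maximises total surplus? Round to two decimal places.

Social marginal benefit = demand − MEC = 73.65 - 2.23q.
Set SMB = MC: 73.65 - 2.23q = 45.86 + 1.49q → q* = 7.4704.

q* = 7.47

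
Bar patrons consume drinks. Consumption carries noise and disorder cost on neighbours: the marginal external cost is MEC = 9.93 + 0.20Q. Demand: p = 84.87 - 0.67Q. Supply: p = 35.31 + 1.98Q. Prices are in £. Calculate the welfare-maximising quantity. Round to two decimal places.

Q* = 13.91

Social marginal benefit = demand − MEC = 74.94 - 0.87Q.
Set SMB = MC: 74.94 - 0.87Q = 35.31 + 1.98Q → Q* = 13.9053.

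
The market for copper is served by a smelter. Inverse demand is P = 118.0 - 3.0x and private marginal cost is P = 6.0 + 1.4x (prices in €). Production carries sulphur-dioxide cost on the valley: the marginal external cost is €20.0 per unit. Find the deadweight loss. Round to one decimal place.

Market equilibrium (private): 6.0 + 1.4x = 118.0 - 3.0x → x_m = 25.4545.
Social marginal cost = private MC + MEC = 26.0 + 1.4x.
Set SMC = demand: 26.0 + 1.4x = 118.0 - 3.0x → x* = 20.9091.
Height of the DWL triangle at x_m is SMC(x_m) − demand(x_m) = MEC(x_m) = 20.0000.
DWL = ½ × 4.5454 × 20.0000 = 45.4540.

DWL = €45.5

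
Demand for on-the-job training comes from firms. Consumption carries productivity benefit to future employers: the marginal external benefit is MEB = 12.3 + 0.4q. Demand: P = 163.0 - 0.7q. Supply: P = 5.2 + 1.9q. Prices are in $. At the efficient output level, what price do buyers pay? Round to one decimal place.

Social marginal benefit = demand + MEB = 175.3 - 0.3q.
Set SMB = MC: 175.3 - 0.3q = 5.2 + 1.9q → q* = 77.3182.
Consumer price on the demand curve at q*: 163.0 − 0.7×77.3182 = 108.8773.

P = $108.9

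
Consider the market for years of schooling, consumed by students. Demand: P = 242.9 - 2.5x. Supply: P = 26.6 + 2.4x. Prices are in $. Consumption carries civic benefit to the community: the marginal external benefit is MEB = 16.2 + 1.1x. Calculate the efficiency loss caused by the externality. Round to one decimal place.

DWL = $551.8

Market equilibrium (private): 26.6 + 2.4x = 242.9 - 2.5x → x_m = 44.1429.
Social marginal benefit = demand + MEB = 259.1 - 1.4x.
Set SMB = MC: 259.1 - 1.4x = 26.6 + 2.4x → x* = 61.1842.
The loss is the area between SMB and MC from x* to x_m; with linear curves that's a triangle of height MEB(x_m).
DWL = ½ × 17.0413 × 64.7571 = 551.7726.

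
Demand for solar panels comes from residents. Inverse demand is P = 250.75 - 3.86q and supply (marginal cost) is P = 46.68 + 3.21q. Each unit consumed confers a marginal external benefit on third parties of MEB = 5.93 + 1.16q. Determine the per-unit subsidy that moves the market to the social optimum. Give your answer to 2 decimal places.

Social marginal benefit = demand + MEB = 256.68 - 2.70q.
Set SMB = MC: 256.68 - 2.70q = 46.68 + 3.21q → q* = 35.5330.
The Pigouvian subsidy equals MEB at q*: 5.93 + 1.16×35.5330 = 47.1483.

subsidy = 47.15 per unit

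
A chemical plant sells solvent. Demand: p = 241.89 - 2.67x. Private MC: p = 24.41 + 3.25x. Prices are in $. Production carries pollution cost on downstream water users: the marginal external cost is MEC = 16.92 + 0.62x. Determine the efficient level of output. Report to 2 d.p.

x* = 30.67

Social marginal cost = private MC + MEC = 41.33 + 3.87x.
Set SMC = demand: 41.33 + 3.87x = 241.89 - 2.67x → x* = 30.6667.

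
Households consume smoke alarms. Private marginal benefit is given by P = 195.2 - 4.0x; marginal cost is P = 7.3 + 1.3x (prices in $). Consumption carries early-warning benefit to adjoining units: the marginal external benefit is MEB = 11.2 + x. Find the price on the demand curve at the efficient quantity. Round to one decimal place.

Social marginal benefit = demand + MEB = 206.4 - 3.0x.
Set SMB = MC: 206.4 - 3.0x = 7.3 + 1.3x → x* = 46.3023.
Consumer price on the demand curve at x*: 195.2 − 4.0×46.3023 = 9.9908.

P = $10.0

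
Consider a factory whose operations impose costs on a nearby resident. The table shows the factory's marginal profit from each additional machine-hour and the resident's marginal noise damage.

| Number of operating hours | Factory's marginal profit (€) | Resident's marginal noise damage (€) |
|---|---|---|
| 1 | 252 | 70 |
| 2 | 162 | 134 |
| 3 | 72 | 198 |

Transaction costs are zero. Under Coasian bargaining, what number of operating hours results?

Bargaining reaches the level where marginal profit last exceeds marginal noise damage.
That holds through level 2 (162 ≥ 134) but not at 3 (72 < 198).

2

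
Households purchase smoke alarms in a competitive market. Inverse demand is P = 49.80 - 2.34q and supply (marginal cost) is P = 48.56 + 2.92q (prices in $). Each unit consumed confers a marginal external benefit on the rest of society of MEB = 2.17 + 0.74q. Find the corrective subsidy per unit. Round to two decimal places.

subsidy = $2.73 per unit

Social marginal benefit = demand + MEB = 51.97 - 1.60q.
Set SMB = MC: 51.97 - 1.60q = 48.56 + 2.92q → q* = 0.7544.
The Pigouvian subsidy equals MEB at q*: 2.17 + 0.74×0.7544 = 2.7283.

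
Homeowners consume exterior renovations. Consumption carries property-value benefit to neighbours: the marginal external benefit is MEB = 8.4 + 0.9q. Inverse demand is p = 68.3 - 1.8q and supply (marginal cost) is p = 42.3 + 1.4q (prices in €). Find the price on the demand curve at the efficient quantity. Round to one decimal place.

Social marginal benefit = demand + MEB = 76.7 - 0.9q.
Set SMB = MC: 76.7 - 0.9q = 42.3 + 1.4q → q* = 14.9565.
Consumer price on the demand curve at q*: 68.3 − 1.8×14.9565 = 41.3783.

P = €41.4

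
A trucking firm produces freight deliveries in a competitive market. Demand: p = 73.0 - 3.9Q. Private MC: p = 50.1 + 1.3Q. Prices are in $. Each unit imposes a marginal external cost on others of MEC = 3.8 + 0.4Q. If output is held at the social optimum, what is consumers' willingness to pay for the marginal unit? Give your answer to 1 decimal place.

P = $59.7

Social marginal cost = private MC + MEC = 53.9 + 1.7Q.
Set SMC = demand: 53.9 + 1.7Q = 73.0 - 3.9Q → Q* = 3.4107.
Consumer price on the demand curve at Q*: 73.0 − 3.9×3.4107 = 59.6983.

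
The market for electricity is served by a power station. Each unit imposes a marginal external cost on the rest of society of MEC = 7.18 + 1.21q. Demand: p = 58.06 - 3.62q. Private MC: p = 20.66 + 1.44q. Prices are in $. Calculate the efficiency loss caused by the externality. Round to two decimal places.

DWL = $20.73

Market equilibrium (private): 20.66 + 1.44q = 58.06 - 3.62q → q_m = 7.3913.
Social marginal cost = private MC + MEC = 27.84 + 2.65q.
Set SMC = demand: 27.84 + 2.65q = 58.06 - 3.62q → q* = 4.8198.
Between q* and q_m the wedge SMC − demand runs linearly from 0 to MEC(q_m), so the loss is a triangle.
DWL = ½ × 2.5715 × 16.1235 = 20.7308.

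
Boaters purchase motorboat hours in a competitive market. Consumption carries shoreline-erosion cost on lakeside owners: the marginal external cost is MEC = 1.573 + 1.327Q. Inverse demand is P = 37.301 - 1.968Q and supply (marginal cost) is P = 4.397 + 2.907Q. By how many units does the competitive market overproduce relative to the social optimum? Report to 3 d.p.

1.698 units

Market equilibrium (private): 4.397 + 2.907Q = 37.301 - 1.968Q → Q_m = 6.7495.
Social marginal benefit = demand − MEC = 35.728 - 3.295Q.
Set SMB = MC: 35.728 - 3.295Q = 4.397 + 2.907Q → Q* = 5.0518.
Gap = |6.7495 − 5.0518| = 1.6977.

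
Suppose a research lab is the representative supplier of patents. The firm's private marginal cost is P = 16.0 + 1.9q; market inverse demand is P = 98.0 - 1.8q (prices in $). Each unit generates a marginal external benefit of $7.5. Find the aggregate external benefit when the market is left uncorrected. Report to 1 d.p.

$166.2

Market equilibrium (private): 16.0 + 1.9q = 98.0 - 1.8q → q_m = 22.1622.
Total external benefit = MEB × q_m = 7.5 × 22.1622 = 166.2165.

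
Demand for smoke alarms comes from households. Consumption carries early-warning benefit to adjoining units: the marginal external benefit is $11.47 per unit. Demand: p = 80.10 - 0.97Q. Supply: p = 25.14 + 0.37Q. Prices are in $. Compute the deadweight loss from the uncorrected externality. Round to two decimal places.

Market equilibrium (private): 25.14 + 0.37Q = 80.10 - 0.97Q → Q_m = 41.0149.
Social marginal benefit = demand + MEB = 91.57 - 0.97Q.
Set SMB = MC: 91.57 - 0.97Q = 25.14 + 0.37Q → Q* = 49.5746.
The welfare-loss triangle has base |Q_m − Q*| and height MEB(Q_m) (the vertical gap between SMB and MC is zero at Q* and MEB at Q_m).
DWL = ½ × 8.5597 × 11.4700 = 49.0899.

DWL = $49.09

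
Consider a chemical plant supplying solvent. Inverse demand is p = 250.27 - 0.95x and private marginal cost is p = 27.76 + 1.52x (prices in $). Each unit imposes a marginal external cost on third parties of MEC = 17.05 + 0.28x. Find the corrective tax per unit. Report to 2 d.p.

tax = $37.97 per unit

Social marginal cost = private MC + MEC = 44.81 + 1.80x.
Set SMC = demand: 44.81 + 1.80x = 250.27 - 0.95x → x* = 74.7127.
The Pigouvian tax equals MEC at x*: 17.05 + 0.28×74.7127 = 37.9696.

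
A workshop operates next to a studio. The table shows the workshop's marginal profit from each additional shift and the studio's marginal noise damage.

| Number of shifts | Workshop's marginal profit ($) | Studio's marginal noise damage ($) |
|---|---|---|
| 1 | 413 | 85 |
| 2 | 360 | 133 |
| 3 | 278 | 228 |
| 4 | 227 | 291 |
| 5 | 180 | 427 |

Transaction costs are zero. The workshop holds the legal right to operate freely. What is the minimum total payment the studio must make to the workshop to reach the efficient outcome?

$407

Left alone the workshop would choose level 5 (marginal profit stays positive).
Efficient level: k* = 3 (marginal profit ≥ marginal noise damage through 3).
The studio must at least cover the workshop's forgone profit from cutting 5→3: 227 + 180 = 407.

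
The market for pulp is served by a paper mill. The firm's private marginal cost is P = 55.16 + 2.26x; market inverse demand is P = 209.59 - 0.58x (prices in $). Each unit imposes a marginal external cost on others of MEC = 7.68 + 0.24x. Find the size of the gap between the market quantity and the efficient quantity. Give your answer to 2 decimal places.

6.73 units

Market equilibrium (private): 55.16 + 2.26x = 209.59 - 0.58x → x_m = 54.3768.
Social marginal cost = private MC + MEC = 62.84 + 2.50x.
Set SMC = demand: 62.84 + 2.50x = 209.59 - 0.58x → x* = 47.6461.
Gap = |54.3768 − 47.6461| = 6.7307.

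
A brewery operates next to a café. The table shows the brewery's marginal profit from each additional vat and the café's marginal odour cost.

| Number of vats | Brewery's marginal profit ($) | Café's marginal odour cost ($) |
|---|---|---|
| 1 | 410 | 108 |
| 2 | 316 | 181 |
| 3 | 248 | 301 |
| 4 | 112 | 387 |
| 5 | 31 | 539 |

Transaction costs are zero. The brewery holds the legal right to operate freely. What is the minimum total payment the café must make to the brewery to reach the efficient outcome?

$391

Left alone the brewery would choose level 5 (marginal profit stays positive).
Efficient level: k* = 2 (marginal profit ≥ marginal odour cost through 2).
The café must at least cover the brewery's forgone profit from cutting 5→2: 248 + 112 + 31 = 391.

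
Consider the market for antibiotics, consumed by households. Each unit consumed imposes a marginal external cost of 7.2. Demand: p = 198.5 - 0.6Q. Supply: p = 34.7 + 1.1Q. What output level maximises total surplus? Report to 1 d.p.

Q* = 92.1

Social marginal benefit = demand − MEC = 191.3 - 0.6Q.
Set SMB = MC: 191.3 - 0.6Q = 34.7 + 1.1Q → Q* = 92.1176.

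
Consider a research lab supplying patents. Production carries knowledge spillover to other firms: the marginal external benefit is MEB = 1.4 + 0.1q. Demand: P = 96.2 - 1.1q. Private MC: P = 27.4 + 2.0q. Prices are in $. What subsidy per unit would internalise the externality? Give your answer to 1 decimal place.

Social marginal cost = private MC − MEB = 26.0 + 1.9q.
Set SMC = demand: 26.0 + 1.9q = 96.2 - 1.1q → q* = 23.4000.
The Pigouvian subsidy equals MEB at q*: 1.4 + 0.1×23.4000 = 3.7400.

subsidy = $3.7 per unit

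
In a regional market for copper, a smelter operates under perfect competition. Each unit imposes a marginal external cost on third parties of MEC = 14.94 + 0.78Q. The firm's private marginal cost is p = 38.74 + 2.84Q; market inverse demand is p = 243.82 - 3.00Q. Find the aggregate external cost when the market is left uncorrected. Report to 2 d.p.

1005.57

Market equilibrium (private): 38.74 + 2.84Q = 243.82 - 3.00Q → Q_m = 35.1164.
Total external cost = ∫₀^{Q_m} (14.94 + 0.78Q) dQ = 14.94×35.1164 + ½×0.78×35.1164² = 1005.5720.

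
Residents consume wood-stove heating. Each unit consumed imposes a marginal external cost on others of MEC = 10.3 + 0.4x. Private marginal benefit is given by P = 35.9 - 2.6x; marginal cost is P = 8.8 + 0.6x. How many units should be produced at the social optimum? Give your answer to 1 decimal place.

x* = 4.7

Social marginal benefit = demand − MEC = 25.6 - 3.0x.
Set SMB = MC: 25.6 - 3.0x = 8.8 + 0.6x → x* = 4.6667.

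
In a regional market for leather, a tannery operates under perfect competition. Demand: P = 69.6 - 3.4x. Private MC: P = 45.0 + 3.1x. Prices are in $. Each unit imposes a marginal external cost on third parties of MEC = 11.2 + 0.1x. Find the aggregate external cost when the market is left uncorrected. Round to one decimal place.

Market equilibrium (private): 45.0 + 3.1x = 69.6 - 3.4x → x_m = 3.7846.
Total external cost = ∫₀^{x_m} (11.2 + 0.1x) dx = 11.2×3.7846 + ½×0.1×3.7846² = 43.1037.

$43.1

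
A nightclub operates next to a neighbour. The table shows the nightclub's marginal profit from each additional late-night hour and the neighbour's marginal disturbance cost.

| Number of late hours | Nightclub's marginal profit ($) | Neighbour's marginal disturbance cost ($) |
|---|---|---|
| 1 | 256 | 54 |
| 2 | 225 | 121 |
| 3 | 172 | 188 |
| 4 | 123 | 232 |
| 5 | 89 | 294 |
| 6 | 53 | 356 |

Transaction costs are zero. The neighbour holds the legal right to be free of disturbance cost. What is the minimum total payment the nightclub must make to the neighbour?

$175

Efficient level: marginal profit ≥ marginal disturbance cost through level 2, so k* = 2.
With the neighbour holding the right, the nightclub must at least compensate total damage at k*: 54 + 121 = 175.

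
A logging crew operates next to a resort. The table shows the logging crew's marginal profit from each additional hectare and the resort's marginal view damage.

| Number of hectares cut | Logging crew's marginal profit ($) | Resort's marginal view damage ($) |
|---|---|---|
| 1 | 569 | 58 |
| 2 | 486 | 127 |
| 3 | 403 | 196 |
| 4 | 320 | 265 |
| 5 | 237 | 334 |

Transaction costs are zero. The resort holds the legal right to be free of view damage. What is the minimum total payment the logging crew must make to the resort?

$646

Efficient level: marginal profit ≥ marginal view damage through level 4, so k* = 4.
With the resort holding the right, the logging crew must at least compensate total damage at k*: 58 + 127 + 196 + 265 = 646.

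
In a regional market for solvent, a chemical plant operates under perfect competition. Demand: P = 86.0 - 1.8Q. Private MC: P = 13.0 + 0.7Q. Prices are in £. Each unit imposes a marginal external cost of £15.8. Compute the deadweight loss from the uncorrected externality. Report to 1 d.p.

Market equilibrium (private): 13.0 + 0.7Q = 86.0 - 1.8Q → Q_m = 29.2000.
Social marginal cost = private MC + MEC = 28.8 + 0.7Q.
Set SMC = demand: 28.8 + 0.7Q = 86.0 - 1.8Q → Q* = 22.8800.
Height of the DWL triangle at Q_m is SMC(Q_m) − demand(Q_m) = MEC(Q_m) = 15.8000.
DWL = ½ × 6.3200 × 15.8000 = 49.9280.

DWL = £49.9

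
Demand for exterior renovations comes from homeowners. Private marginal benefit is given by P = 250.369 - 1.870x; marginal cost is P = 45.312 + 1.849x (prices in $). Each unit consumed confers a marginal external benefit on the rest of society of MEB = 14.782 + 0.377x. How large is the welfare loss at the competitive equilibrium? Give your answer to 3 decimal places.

DWL = $189.280

Market equilibrium (private): 45.312 + 1.849x = 250.369 - 1.870x → x_m = 55.1377.
Social marginal benefit = demand + MEB = 265.151 - 1.493x.
Set SMB = MC: 265.151 - 1.493x = 45.312 + 1.849x → x* = 65.7807.
The welfare-loss triangle has base |x_m − x*| and height MEB(x_m) (the vertical gap between SMB and MC is zero at x* and MEB at x_m).
DWL = ½ × 10.6430 × 35.5689 = 189.2799.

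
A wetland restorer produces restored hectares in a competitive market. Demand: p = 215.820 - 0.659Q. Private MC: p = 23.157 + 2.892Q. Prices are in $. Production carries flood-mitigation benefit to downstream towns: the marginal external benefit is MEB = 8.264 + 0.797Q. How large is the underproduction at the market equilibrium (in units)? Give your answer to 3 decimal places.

18.702 units

Market equilibrium (private): 23.157 + 2.892Q = 215.820 - 0.659Q → Q_m = 54.2560.
Social marginal cost = private MC − MEB = 14.893 + 2.095Q.
Set SMC = demand: 14.893 + 2.095Q = 215.820 - 0.659Q → Q* = 72.9582.
Gap = |54.2560 − 72.9582| = 18.7022.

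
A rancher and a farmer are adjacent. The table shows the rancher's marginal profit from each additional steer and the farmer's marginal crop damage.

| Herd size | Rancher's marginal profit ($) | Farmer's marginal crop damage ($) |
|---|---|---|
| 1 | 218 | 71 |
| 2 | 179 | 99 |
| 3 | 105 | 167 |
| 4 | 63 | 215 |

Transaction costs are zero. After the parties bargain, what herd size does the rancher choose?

2

Bargaining reaches the level where marginal profit last exceeds marginal crop damage.
That holds through level 2 (179 ≥ 99) but not at 3 (105 < 167).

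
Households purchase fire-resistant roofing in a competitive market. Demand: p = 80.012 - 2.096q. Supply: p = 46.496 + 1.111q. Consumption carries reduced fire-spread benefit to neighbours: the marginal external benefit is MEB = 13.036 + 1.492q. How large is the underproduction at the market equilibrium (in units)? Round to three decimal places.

16.693 units

Market equilibrium (private): 46.496 + 1.111q = 80.012 - 2.096q → q_m = 10.4509.
Social marginal benefit = demand + MEB = 93.048 - 0.604q.
Set SMB = MC: 93.048 - 0.604q = 46.496 + 1.111q → q* = 27.1440.
Gap = |10.4509 − 27.1440| = 16.6931.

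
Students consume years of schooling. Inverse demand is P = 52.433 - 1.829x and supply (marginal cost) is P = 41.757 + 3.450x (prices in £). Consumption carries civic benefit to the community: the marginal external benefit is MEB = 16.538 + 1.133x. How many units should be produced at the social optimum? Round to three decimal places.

x* = 6.564

Social marginal benefit = demand + MEB = 68.971 - 0.696x.
Set SMB = MC: 68.971 - 0.696x = 41.757 + 3.450x → x* = 6.5639.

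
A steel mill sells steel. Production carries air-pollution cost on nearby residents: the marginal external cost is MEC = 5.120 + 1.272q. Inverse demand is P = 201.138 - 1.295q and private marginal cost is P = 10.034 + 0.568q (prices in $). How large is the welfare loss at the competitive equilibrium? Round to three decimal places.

Market equilibrium (private): 10.034 + 0.568q = 201.138 - 1.295q → q_m = 102.5786.
Social marginal cost = private MC + MEC = 15.154 + 1.840q.
Set SMC = demand: 15.154 + 1.840q = 201.138 - 1.295q → q* = 59.3250.
The loss is the area between SMC and demand from q* to q_m; with linear curves that's a triangle of height MEC(q_m).
DWL = ½ × 43.2536 × 135.6000 = 2932.5941.

DWL = $2932.594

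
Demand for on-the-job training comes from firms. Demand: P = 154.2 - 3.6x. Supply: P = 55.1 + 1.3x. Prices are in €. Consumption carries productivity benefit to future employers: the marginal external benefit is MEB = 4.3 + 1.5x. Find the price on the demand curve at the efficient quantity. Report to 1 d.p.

P = €44.7

Social marginal benefit = demand + MEB = 158.5 - 2.1x.
Set SMB = MC: 158.5 - 2.1x = 55.1 + 1.3x → x* = 30.4118.
Consumer price on the demand curve at x*: 154.2 − 3.6×30.4118 = 44.7175.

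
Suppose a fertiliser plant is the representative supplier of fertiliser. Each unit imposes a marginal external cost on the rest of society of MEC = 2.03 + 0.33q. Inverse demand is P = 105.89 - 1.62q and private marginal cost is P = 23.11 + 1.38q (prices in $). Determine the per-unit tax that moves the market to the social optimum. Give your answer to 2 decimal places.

Social marginal cost = private MC + MEC = 25.14 + 1.71q.
Set SMC = demand: 25.14 + 1.71q = 105.89 - 1.62q → q* = 24.2492.
The Pigouvian tax equals MEC at q*: 2.03 + 0.33×24.2492 = 10.0322.

tax = $10.03 per unit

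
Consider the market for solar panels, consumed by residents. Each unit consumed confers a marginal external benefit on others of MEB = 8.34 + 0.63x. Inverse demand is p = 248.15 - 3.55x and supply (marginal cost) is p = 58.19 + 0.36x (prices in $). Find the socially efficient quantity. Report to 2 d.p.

x* = 60.46

Social marginal benefit = demand + MEB = 256.49 - 2.92x.
Set SMB = MC: 256.49 - 2.92x = 58.19 + 0.36x → x* = 60.4573.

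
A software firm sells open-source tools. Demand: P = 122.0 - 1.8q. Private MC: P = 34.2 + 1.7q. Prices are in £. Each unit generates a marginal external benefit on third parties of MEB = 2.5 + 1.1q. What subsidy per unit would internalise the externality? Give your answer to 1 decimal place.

Social marginal cost = private MC − MEB = 31.7 + 0.6q.
Set SMC = demand: 31.7 + 0.6q = 122.0 - 1.8q → q* = 37.6250.
The Pigouvian subsidy equals MEB at q*: 2.5 + 1.1×37.6250 = 43.8875.

subsidy = £43.9 per unit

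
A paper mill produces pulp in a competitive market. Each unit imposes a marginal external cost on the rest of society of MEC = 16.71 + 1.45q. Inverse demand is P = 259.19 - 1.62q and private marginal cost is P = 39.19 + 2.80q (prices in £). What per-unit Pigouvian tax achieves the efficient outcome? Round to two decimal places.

Social marginal cost = private MC + MEC = 55.90 + 4.25q.
Set SMC = demand: 55.90 + 4.25q = 259.19 - 1.62q → q* = 34.6320.
The Pigouvian tax equals MEC at q*: 16.71 + 1.45×34.6320 = 66.9264.

tax = £66.93 per unit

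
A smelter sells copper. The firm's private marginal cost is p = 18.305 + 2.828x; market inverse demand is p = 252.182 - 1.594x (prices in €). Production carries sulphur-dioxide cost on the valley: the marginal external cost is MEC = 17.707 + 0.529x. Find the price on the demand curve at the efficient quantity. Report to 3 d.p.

P = €182.585

Social marginal cost = private MC + MEC = 36.012 + 3.357x.
Set SMC = demand: 36.012 + 3.357x = 252.182 - 1.594x → x* = 43.6619.
Consumer price on the demand curve at x*: 252.182 − 1.594×43.6619 = 182.5849.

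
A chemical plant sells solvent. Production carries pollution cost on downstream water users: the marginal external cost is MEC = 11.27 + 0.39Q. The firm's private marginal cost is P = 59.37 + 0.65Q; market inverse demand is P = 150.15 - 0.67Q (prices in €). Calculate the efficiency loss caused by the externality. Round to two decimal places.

DWL = €424.25

Market equilibrium (private): 59.37 + 0.65Q = 150.15 - 0.67Q → Q_m = 68.7727.
Social marginal cost = private MC + MEC = 70.64 + 1.04Q.
Set SMC = demand: 70.64 + 1.04Q = 150.15 - 0.67Q → Q* = 46.4971.
The welfare-loss triangle has base |Q_m − Q*| and height MEC(Q_m) (the vertical gap between SMC and demand is zero at Q* and MEC at Q_m).
DWL = ½ × 22.2756 × 38.0914 = 424.2544.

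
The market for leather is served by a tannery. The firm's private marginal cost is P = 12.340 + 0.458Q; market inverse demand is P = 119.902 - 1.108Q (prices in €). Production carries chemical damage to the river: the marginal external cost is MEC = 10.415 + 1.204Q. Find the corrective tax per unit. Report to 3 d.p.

Social marginal cost = private MC + MEC = 22.755 + 1.662Q.
Set SMC = demand: 22.755 + 1.662Q = 119.902 - 1.108Q → Q* = 35.0711.
The Pigouvian tax equals MEC at Q*: 10.415 + 1.204×35.0711 = 52.6406.

tax = €52.641 per unit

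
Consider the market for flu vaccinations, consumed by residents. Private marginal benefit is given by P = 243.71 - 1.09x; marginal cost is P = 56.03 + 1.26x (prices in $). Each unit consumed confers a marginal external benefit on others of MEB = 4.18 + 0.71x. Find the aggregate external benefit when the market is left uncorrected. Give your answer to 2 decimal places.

Market equilibrium (private): 56.03 + 1.26x = 243.71 - 1.09x → x_m = 79.8638.
Total external benefit = ∫₀^{x_m} (4.18 + 0.71x) dx = 4.18×79.8638 + ½×0.71×79.8638² = 2598.1011.

$2598.10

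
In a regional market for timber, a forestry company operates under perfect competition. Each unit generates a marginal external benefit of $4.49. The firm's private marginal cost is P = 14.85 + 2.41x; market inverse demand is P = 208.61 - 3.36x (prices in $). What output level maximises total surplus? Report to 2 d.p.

Social marginal cost = private MC − MEB = 10.36 + 2.41x.
Set SMC = demand: 10.36 + 2.41x = 208.61 - 3.36x → x* = 34.3588.

x* = 34.36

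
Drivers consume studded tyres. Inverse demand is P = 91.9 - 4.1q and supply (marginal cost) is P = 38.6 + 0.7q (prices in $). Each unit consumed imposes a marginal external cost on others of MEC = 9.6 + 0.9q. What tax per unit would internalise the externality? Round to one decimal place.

Social marginal benefit = demand − MEC = 82.3 - 5.0q.
Set SMB = MC: 82.3 - 5.0q = 38.6 + 0.7q → q* = 7.6667.
The Pigouvian tax equals MEC at q*: 9.6 + 0.9×7.6667 = 16.5000.

tax = $16.5 per unit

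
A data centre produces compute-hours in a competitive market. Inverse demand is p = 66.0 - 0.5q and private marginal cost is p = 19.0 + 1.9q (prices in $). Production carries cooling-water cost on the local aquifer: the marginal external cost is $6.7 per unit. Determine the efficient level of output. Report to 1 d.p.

Social marginal cost = private MC + MEC = 25.7 + 1.9q.
Set SMC = demand: 25.7 + 1.9q = 66.0 - 0.5q → q* = 16.7917.

q* = 16.8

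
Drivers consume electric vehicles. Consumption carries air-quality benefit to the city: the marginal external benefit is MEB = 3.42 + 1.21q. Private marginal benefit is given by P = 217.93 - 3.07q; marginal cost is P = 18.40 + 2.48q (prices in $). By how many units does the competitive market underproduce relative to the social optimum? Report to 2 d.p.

Market equilibrium (private): 18.40 + 2.48q = 217.93 - 3.07q → q_m = 35.9514.
Social marginal benefit = demand + MEB = 221.35 - 1.86q.
Set SMB = MC: 221.35 - 1.86q = 18.40 + 2.48q → q* = 46.7627.
Gap = |35.9514 − 46.7627| = 10.8113.

10.81 units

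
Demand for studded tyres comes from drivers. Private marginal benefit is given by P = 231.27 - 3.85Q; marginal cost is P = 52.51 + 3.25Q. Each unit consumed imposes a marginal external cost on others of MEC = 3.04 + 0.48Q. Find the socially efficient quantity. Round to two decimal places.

Social marginal benefit = demand − MEC = 228.23 - 4.33Q.
Set SMB = MC: 228.23 - 4.33Q = 52.51 + 3.25Q → Q* = 23.1821.

Q* = 23.18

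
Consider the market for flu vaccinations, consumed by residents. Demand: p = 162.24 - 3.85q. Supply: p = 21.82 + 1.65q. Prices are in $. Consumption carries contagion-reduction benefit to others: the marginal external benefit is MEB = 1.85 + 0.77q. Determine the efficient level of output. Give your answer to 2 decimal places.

q* = 30.08

Social marginal benefit = demand + MEB = 164.09 - 3.08q.
Set SMB = MC: 164.09 - 3.08q = 21.82 + 1.65q → q* = 30.0782.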